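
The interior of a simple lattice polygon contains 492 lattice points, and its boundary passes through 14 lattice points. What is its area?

498

Pick's theorem states A = I + B/2 − 1, so A = 492 + 14/2 − 1 = 498.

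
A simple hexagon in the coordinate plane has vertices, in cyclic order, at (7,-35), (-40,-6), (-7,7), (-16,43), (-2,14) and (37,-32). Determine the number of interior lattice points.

1801

Using the shoelace formula, 2A = |[7·(-6) − (-40)·(-35)] + [(-40)·7 − (-7)·(-6)] + [(-7)·43 − (-16)·7] + [(-16)·14 − (-2)·43] + [(-2)·(-32) − 37·14] + [37·(-35) − 7·(-32)]| = 3616, so the area is 1808.
Along each edge there are gcd(|Δx|,|Δy|)+1 lattice points, so counting each shared vertex once the boundary has gcd(47,29) + gcd(33,13) + gcd(9,36) + gcd(14,29) + gcd(39,46) + gcd(30,3) = 1+1+9+1+1+3 = 16.
Pick's theorem gives I = A − B/2 + 1 = 1808 − 16/2 + 1 = 1801.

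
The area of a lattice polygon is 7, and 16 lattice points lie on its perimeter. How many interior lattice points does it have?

Pick's theorem A = I + B/2 − 1 rearranges to I = A − B/2 + 1 = 7 − 16/2 + 1 = 0.

0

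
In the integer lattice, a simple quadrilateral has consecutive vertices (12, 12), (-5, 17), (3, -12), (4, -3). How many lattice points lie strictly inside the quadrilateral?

By the shoelace formula, twice the signed area is |(12·17 − (-5)·12) + ((-5)·(-12) − 3·17) + (3·(-3) − 4·(-12)) + (4·12 − 12·(-3))| = 396, so the area is 198.
Along each edge there are gcd(|Δx|,|Δy|)+1 lattice points, so counting each shared vertex once the boundary has gcd(17,5) + gcd(8,29) + gcd(1,9) + gcd(8,15) = 1+1+1+1 = 4.
By Pick's theorem A = I + B/2 − 1, so I = 198 − 4/2 + 1 = 197.

197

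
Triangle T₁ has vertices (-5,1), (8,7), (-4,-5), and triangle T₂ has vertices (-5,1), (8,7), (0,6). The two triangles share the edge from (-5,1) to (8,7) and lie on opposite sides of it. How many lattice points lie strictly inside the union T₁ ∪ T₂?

The union is the simple quadrilateral with vertices (-5,1), (-4,-5), (8,7), (0,6) in order.
Using the shoelace formula, 2A = |((-5)·(-5) − (-4)·1) + ((-4)·7 − 8·(-5)) + (8·6 − 0·7) + (0·1 − (-5)·6)| = 119, so the area is 119/2.
The number of boundary lattice points is Σ gcd(|Δx|,|Δy|) = gcd(1,6) + gcd(12,12) + gcd(8,1) + gcd(5,5) = 1+12+1+5 = 19.
By Pick's theorem I = A − B/2 + 1 = 119/2 − 19/2 + 1 = 51.

51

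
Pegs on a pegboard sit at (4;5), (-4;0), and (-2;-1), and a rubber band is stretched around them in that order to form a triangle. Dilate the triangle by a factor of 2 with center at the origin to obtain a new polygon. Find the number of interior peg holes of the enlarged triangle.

29

By the shoelace formula, twice the signed area is |(4·0 − (-4)·5) + ((-4)·(-1) − (-2)·0) + ((-2)·5 − 4·(-1))| = 18, so the area is 9.
Summing gcd(|Δx|,|Δy|) over the edges gives the boundary count: gcd(8,5) + gcd(2,1) + gcd(6,6) = 1+1+6 = 8.
Scaling by 2 multiplies the area by 2² = 4 (so the new area is 36) and multiplies the boundary lattice-point count by 2, giving 16.
By Pick's theorem, the interior count of the dilated polygon is 36 − 16/2 + 1 = 29.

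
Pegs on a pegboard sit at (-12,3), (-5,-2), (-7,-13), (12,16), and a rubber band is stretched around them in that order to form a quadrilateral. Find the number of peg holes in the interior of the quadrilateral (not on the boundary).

180

The shoelace formula gives twice the area as |((-12)·(-2) − (-5)·3) + ((-5)·(-13) − (-7)·(-2)) + ((-7)·16 − 12·(-13)) + (12·3 − (-12)·16)| = 362, so the area is 181.
Summing gcd(|Δx|,|Δy|) over the edges gives the boundary count: gcd(7,5) + gcd(2,11) + gcd(19,29) + gcd(24,13) = 1+1+1+1 = 4.
By Pick's theorem A = I + B/2 − 1, so I = 181 − 4/2 + 1 = 180.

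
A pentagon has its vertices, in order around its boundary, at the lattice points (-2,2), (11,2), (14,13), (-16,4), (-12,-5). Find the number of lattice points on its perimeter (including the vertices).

19

The number of boundary lattice points is Σ gcd(|Δx|,|Δy|) = gcd(13,0) + gcd(3,11) + gcd(30,9) + gcd(4,9) + gcd(10,7) = 13+1+3+1+1 = 19.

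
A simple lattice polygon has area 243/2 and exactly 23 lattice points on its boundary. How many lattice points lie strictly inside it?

Pick's theorem A = I + B/2 − 1 rearranges to I = A − B/2 + 1 = 243/2 − 23/2 + 1 = 111.

111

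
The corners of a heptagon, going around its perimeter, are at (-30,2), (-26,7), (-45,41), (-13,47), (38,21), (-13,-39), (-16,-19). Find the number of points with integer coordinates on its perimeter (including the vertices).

Summing gcd(|Δx|,|Δy|) over the edges gives the boundary count: gcd(4,5) + gcd(19,34) + gcd(32,6) + gcd(51,26) + gcd(51,60) + gcd(3,20) + gcd(14,21) = 1+1+2+1+3+1+7 = 16.

16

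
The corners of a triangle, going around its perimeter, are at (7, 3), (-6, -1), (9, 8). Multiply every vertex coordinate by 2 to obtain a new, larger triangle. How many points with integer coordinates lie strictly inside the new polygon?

By the shoelace formula, twice the signed area is |(7·(-1) − (-6)·3) + ((-6)·8 − 9·(-1)) + (9·3 − 7·8)| = 57, so the area is 28.5.
The number of boundary lattice points is Σ gcd(|Δx|,|Δy|) = gcd(13,4) + gcd(15,9) + gcd(2,5) = 1+3+1 = 5.
Scaling by 2 multiplies the area by 2² = 4 (so the new area is 114) and multiplies the boundary lattice-point count by 2, giving 10.
By Pick's theorem, the interior count of the dilated polygon is 114 − 10/2 + 1 = 110.

110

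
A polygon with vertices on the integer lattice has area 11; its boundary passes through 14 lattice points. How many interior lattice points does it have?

5

Pick's theorem A = I + B/2 − 1 rearranges to I = A − B/2 + 1 = 11 − 14/2 + 1 = 5.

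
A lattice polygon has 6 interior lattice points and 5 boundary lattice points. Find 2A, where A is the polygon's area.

By Pick's theorem, A = I + B/2 − 1 = 6 + 5/2 − 1 = 15/2.
Hence 2A = 15.

15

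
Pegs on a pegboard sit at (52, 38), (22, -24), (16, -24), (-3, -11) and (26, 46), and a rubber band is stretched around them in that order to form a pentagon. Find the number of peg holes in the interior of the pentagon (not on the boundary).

The shoelace formula gives twice the area as |(52·(-24) − 22·38) + (22·(-24) − 16·(-24)) + (16·(-11) − (-3)·(-24)) + ((-3)·46 − 26·(-11)) + (26·38 − 52·46)| = 3732, so the area is 1866.
Along each edge there are gcd(|Δx|,|Δy|)+1 lattice points, so counting each shared vertex once the boundary has gcd(30,62) + gcd(6,0) + gcd(19,13) + gcd(29,57) + gcd(26,8) = 2+6+1+1+2 = 12.
Pick's theorem gives I = A − B/2 + 1 = 1866 − 12/2 + 1 = 1861.

1861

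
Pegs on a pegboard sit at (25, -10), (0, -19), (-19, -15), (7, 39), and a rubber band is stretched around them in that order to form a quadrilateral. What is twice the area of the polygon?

The shoelace formula gives twice the area as |(25·(-19) − 0·(-10)) + (0·(-15) − (-19)·(-19)) + ((-19)·39 − 7·(-15)) + (7·(-10) − 25·39)| = 2517, so the area is 2517/2.

2517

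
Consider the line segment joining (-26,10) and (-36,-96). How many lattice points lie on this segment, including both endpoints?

The number of lattice points on a segment between lattice points is gcd(|Δx|,|Δy|) + 1 = gcd(10,106) + 1 = 2 + 1 = 3.

3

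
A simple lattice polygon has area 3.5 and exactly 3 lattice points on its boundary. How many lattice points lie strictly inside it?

3

Pick's theorem A = I + B/2 − 1 rearranges to I = A − B/2 + 1 = 3.5 − 3/2 + 1 = 3.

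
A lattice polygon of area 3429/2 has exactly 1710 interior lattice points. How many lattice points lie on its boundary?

Pick's theorem gives A = I + B/2 − 1, so B = 2(A − I + 1) = 2(3429/2 − 1710 + 1) = 11.

11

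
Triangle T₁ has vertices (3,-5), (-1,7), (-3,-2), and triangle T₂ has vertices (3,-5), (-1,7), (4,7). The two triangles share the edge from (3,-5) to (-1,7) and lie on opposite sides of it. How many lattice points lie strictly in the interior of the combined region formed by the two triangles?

The union is the simple quadrilateral with vertices (3,-5), (-3,-2), (-1,7), (4,7) in order.
By the shoelace formula, twice the signed area is |(3·(-2) − (-3)·(-5)) + ((-3)·7 − (-1)·(-2)) + ((-1)·7 − 4·7) + (4·(-5) − 3·7)| = 120, so the area is 60.
The number of boundary lattice points is Σ gcd(|Δx|,|Δy|) = gcd(6,3) + gcd(2,9) + gcd(5,0) + gcd(1,12) = 3+1+5+1 = 10.
By Pick's theorem I = A − B/2 + 1 = 60 − 10/2 + 1 = 56.

56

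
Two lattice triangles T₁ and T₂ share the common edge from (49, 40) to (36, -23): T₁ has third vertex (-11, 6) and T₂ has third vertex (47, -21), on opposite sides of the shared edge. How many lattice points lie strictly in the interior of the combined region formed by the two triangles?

2001

The union is the simple quadrilateral with vertices (49, 40), (-11, 6), (36, -23), (47, -21) in order.
Using the shoelace formula, 2A = |(49·6 − (-11)·40) + ((-11)·(-23) − 36·6) + (36·(-21) − 47·(-23)) + (47·40 − 49·(-21))| = 4005, so the area is 4005/2.
The number of boundary lattice points is Σ gcd(|Δx|,|Δy|) = gcd(60,34) + gcd(47,29) + gcd(11,2) + gcd(2,61) = 2+1+1+1 = 5.
By Pick's theorem I = A − B/2 + 1 = 4005/2 − 5/2 + 1 = 2001.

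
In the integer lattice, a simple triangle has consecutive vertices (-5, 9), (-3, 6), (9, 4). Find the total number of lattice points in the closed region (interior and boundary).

By the shoelace formula, twice the signed area is |((-5)·6 − (-3)·9) + ((-3)·4 − 9·6) + (9·9 − (-5)·4)| = 32, so the area is 16.
The number of boundary lattice points is Σ gcd(|Δx|,|Δy|) = gcd(2,3) + gcd(12,2) + gcd(14,5) = 1+2+1 = 4.
Pick's theorem gives I = A − B/2 + 1 = 16 − 4/2 + 1 = 15, so the closed region contains I + B = 15 + 4 = 19 lattice points.

19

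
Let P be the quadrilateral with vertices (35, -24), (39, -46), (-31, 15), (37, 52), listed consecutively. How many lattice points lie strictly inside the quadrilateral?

3193

The shoelace formula gives twice the area as |(35·(-46) − 39·(-24)) + (39·15 − (-31)·(-46)) + ((-31)·52 − 37·15) + (37·(-24) − 35·52)| = 6390, so the area is 3195.
Summing gcd(|Δx|,|Δy|) over the edges gives the boundary count: gcd(4,22) + gcd(70,61) + gcd(68,37) + gcd(2,76) = 2+1+1+2 = 6.
Pick's theorem gives I = A − B/2 + 1 = 3195 − 6/2 + 1 = 3193.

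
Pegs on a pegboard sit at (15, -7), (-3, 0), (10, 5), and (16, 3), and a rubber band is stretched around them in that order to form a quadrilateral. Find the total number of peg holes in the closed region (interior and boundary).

Using the shoelace formula, 2A = |[15·0 − (-3)·(-7)] + [(-3)·5 − 10·0] + [10·3 − 16·5] + [16·(-7) − 15·3]| = 243, so the area is 243/2.
The number of boundary lattice points is Σ gcd(|Δx|,|Δy|) = gcd(18,7) + gcd(13,5) + gcd(6,2) + gcd(1,10) = 1+1+2+1 = 5.
Pick's theorem gives I = A − B/2 + 1 = 243/2 − 5/2 + 1 = 120, so the closed region contains I + B = 120 + 5 = 125 lattice points.

125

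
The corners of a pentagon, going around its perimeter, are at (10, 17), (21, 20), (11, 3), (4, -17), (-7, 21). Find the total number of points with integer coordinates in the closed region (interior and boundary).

By the shoelace formula, twice the signed area is |[10·20 − 21·17] + [21·3 − 11·20] + [11·(-17) − 4·3] + [4·21 − (-7)·(-17)] + [(-7)·17 − 10·21]| = 877, so the area is 877/2.
The number of boundary lattice points is Σ gcd(|Δx|,|Δy|) = gcd(11,3) + gcd(10,17) + gcd(7,20) + gcd(11,38) + gcd(17,4) = 1+1+1+1+1 = 5.
Pick's theorem gives I = A − B/2 + 1 = 877/2 − 5/2 + 1 = 437, so the closed region contains I + B = 437 + 5 = 442 lattice points.

442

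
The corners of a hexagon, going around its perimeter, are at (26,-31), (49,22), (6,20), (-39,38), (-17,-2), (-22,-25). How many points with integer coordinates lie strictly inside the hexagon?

Using the shoelace formula, 2A = |[26·22 − 49·(-31)] + [49·20 − 6·22] + [6·38 − (-39)·20] + [(-39)·(-2) − (-17)·38] + [(-17)·(-25) − (-22)·(-2)] + [(-22)·(-31) − 26·(-25)]| = 6384, so the area is 3192.
The number of boundary lattice points is Σ gcd(|Δx|,|Δy|) = gcd(23,53) + gcd(43,2) + gcd(45,18) + gcd(22,40) + gcd(5,23) + gcd(48,6) = 1+1+9+2+1+6 = 20.
Pick's theorem gives I = A − B/2 + 1 = 3192 − 20/2 + 1 = 3183.

3183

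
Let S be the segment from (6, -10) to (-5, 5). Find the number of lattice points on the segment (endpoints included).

The number of lattice points on a segment between lattice points is gcd(|Δx|,|Δy|) + 1 = gcd(11,15) + 1 = 1 + 1 = 2.

2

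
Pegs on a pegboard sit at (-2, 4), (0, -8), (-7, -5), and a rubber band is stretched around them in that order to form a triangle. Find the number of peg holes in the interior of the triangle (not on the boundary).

38

Using the shoelace formula, 2A = |((-2)·(-8) − 0·4) + (0·(-5) − (-7)·(-8)) + ((-7)·4 − (-2)·(-5))| = 78, so the area is 39.
Along each edge there are gcd(|Δx|,|Δy|)+1 lattice points, so counting each shared vertex once the boundary has gcd(2,12) + gcd(7,3) + gcd(5,9) = 2+1+1 = 4.
Pick's theorem gives I = A − B/2 + 1 = 39 − 4/2 + 1 = 38.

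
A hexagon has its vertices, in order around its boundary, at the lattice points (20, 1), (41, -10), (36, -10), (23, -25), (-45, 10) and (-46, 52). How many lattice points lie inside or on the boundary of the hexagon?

2418

Using the shoelace formula, 2A = |(20·(-10) − 41·1) + (41·(-10) − 36·(-10)) + (36·(-25) − 23·(-10)) + (23·10 − (-45)·(-25)) + ((-45)·52 − (-46)·10) + ((-46)·1 − 20·52)| = 4822, so the area is 2411.
The number of boundary lattice points is Σ gcd(|Δx|,|Δy|) = gcd(21,11) + gcd(5,0) + gcd(13,15) + gcd(68,35) + gcd(1,42) + gcd(66,51) = 1+5+1+1+1+3 = 12.
Pick's theorem gives I = A − B/2 + 1 = 2411 − 12/2 + 1 = 2406, so the closed region contains I + B = 2406 + 12 = 2418 lattice points.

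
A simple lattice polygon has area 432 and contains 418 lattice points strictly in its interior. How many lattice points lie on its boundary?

30

Pick's theorem gives A = I + B/2 − 1, so B = 2(A − I + 1) = 2(432 − 418 + 1) = 30.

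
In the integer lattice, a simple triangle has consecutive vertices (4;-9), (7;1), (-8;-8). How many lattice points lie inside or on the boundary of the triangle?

65

The shoelace formula gives twice the area as |(4·1 − 7·(-9)) + (7·(-8) − (-8)·1) + ((-8)·(-9) − 4·(-8))| = 123, so the area is 61.5.
Summing gcd(|Δx|,|Δy|) over the edges gives the boundary count: gcd(3,10) + gcd(15,9) + gcd(12,1) = 1+3+1 = 5.
Pick's theorem gives I = A − B/2 + 1 = 61.5 − 5/2 + 1 = 60, so the closed region contains I + B = 60 + 5 = 65 lattice points.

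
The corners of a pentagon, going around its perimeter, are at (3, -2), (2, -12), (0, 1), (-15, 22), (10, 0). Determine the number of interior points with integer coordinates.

The shoelace formula gives twice the area as |[3·(-12) − 2·(-2)] + [2·1 − 0·(-12)] + [0·22 − (-15)·1] + [(-15)·0 − 10·22] + [10·(-2) − 3·0]| = 255, so the area is 127.5.
Summing gcd(|Δx|,|Δy|) over the edges gives the boundary count: gcd(1,10) + gcd(2,13) + gcd(15,21) + gcd(25,22) + gcd(7,2) = 1+1+3+1+1 = 7.
By Pick's theorem A = I + B/2 − 1, so I = 127.5 − 7/2 + 1 = 125.

125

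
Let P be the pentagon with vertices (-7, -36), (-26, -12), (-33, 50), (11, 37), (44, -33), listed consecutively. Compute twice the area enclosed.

The shoelace formula gives twice the area as |[(-7)·(-12) − (-26)·(-36)] + [(-26)·50 − (-33)·(-12)] + [(-33)·37 − 11·50] + [11·(-33) − 44·37] + [44·(-36) − (-7)·(-33)]| = 8125, so the area is 8125/2.

8125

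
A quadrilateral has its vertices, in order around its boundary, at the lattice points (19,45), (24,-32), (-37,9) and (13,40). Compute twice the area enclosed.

4428

By the shoelace formula, twice the signed area is |[19·(-32) − 24·45] + [24·9 − (-37)·(-32)] + [(-37)·40 − 13·9] + [13·45 − 19·40]| = 4428, so the area is 2214.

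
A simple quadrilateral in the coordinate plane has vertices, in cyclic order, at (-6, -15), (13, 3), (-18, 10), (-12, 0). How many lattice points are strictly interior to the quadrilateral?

328

Using the shoelace formula, 2A = |[(-6)·3 − 13·(-15)] + [13·10 − (-18)·3] + [(-18)·0 − (-12)·10] + [(-12)·(-15) − (-6)·0]| = 661, so the area is 661/2.
The number of boundary lattice points is Σ gcd(|Δx|,|Δy|) = gcd(19,18) + gcd(31,7) + gcd(6,10) + gcd(6,15) = 1+1+2+3 = 7.
Pick's theorem gives I = A − B/2 + 1 = 661/2 − 7/2 + 1 = 328.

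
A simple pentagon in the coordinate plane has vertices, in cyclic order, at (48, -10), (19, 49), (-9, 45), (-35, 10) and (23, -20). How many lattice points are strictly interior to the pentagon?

The shoelace formula gives twice the area as |[48·49 − 19·(-10)] + [19·45 − (-9)·49] + [(-9)·10 − (-35)·45] + [(-35)·(-20) − 23·10] + [23·(-10) − 48·(-20)]| = 6523, so the area is 3261.5.
The number of boundary lattice points is Σ gcd(|Δx|,|Δy|) = gcd(29,59) + gcd(28,4) + gcd(26,35) + gcd(58,30) + gcd(25,10) = 1+4+1+2+5 = 13.
By Pick's theorem A = I + B/2 − 1, so I = 3261.5 − 13/2 + 1 = 3256.

3256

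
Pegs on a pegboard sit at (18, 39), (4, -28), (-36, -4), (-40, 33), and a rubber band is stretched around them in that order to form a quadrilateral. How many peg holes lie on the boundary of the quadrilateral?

12

Along each edge there are gcd(|Δx|,|Δy|)+1 lattice points, so counting each shared vertex once the boundary has gcd(14,67) + gcd(40,24) + gcd(4,37) + gcd(58,6) = 1+8+1+2 = 12.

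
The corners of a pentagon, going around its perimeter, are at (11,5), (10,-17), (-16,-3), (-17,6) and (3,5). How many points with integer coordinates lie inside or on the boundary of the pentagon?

The shoelace formula gives twice the area as |[11·(-17) − 10·5] + [10·(-3) − (-16)·(-17)] + [(-16)·6 − (-17)·(-3)] + [(-17)·5 − 3·6] + [3·5 − 11·5]| = 829, so the area is 829/2.
The number of boundary lattice points is Σ gcd(|Δx|,|Δy|) = gcd(1,22) + gcd(26,14) + gcd(1,9) + gcd(20,1) + gcd(8,0) = 1+2+1+1+8 = 13.
Pick's theorem gives I = A − B/2 + 1 = 829/2 − 13/2 + 1 = 409, so the closed region contains I + B = 409 + 13 = 422 lattice points.

422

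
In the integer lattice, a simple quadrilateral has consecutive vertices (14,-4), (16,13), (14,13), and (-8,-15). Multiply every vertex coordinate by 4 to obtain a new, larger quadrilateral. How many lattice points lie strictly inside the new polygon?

3233

The shoelace formula gives twice the area as |[14·13 − 16·(-4)] + [16·13 − 14·13] + [14·(-15) − (-8)·13] + [(-8)·(-4) − 14·(-15)]| = 408, so the area is 204.
The number of boundary lattice points is Σ gcd(|Δx|,|Δy|) = gcd(2,17) + gcd(2,0) + gcd(22,28) + gcd(22,11) = 1+2+2+11 = 16.
Scaling by 4 multiplies the area by 4² = 16 (so the new area is 3264) and multiplies the boundary lattice-point count by 4, giving 64.
By Pick's theorem, the interior count of the dilated polygon is 3264 − 64/2 + 1 = 3233.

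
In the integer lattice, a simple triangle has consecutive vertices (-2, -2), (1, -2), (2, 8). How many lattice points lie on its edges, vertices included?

6

Summing gcd(|Δx|,|Δy|) over the edges gives the boundary count: gcd(3,0) + gcd(1,10) + gcd(4,10) = 3+1+2 = 6.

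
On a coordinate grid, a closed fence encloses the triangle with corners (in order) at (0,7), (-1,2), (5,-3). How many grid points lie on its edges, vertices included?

7

Along each edge there are gcd(|Δx|,|Δy|)+1 lattice points, so counting each shared vertex once the boundary has gcd(1,5) + gcd(6,5) + gcd(5,10) = 1+1+5 = 7.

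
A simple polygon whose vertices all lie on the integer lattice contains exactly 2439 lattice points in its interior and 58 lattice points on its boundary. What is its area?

By Pick's theorem, A = I + B/2 − 1 = 2439 + 58/2 − 1 = 2467.

2467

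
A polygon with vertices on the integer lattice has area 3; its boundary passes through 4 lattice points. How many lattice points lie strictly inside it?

2

Pick's theorem A = I + B/2 − 1 rearranges to I = A − B/2 + 1 = 3 − 4/2 + 1 = 2.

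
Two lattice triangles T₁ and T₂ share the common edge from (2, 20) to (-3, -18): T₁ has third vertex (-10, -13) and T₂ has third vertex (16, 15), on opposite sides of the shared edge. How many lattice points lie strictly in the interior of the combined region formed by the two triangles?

The union is the simple quadrilateral with vertices (2, 20), (-10, -13), (-3, -18), (16, 15) in order.
By the shoelace formula, twice the signed area is |[2·(-13) − (-10)·20] + [(-10)·(-18) − (-3)·(-13)] + [(-3)·15 − 16·(-18)] + [16·20 − 2·15]| = 848, so the area is 424.
Along each edge there are gcd(|Δx|,|Δy|)+1 lattice points, so counting each shared vertex once the boundary has gcd(12,33) + gcd(7,5) + gcd(19,33) + gcd(14,5) = 3+1+1+1 = 6.
By Pick's theorem I = A − B/2 + 1 = 424 − 6/2 + 1 = 422.

422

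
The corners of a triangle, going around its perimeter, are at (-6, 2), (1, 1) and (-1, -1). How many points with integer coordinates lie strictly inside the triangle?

Using the shoelace formula, 2A = |((-6)·1 − 1·2) + (1·(-1) − (-1)·1) + ((-1)·2 − (-6)·(-1))| = 16, so the area is 8.
The number of boundary lattice points is Σ gcd(|Δx|,|Δy|) = gcd(7,1) + gcd(2,2) + gcd(5,3) = 1+2+1 = 4.
Pick's theorem gives I = A − B/2 + 1 = 8 − 4/2 + 1 = 7.

7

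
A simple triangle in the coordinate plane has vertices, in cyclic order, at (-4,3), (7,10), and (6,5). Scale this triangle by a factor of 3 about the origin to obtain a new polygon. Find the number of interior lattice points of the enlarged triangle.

211

The shoelace formula gives twice the area as |((-4)·10 − 7·3) + (7·5 − 6·10) + (6·3 − (-4)·5)| = 48, so the area is 24.
Summing gcd(|Δx|,|Δy|) over the edges gives the boundary count: gcd(11,7) + gcd(1,5) + gcd(10,2) = 1+1+2 = 4.
Scaling by 3 multiplies the area by 3² = 9 (so the new area is 216) and multiplies the boundary lattice-point count by 3, giving 12.
By Pick's theorem, the interior count of the dilated polygon is 216 − 12/2 + 1 = 211.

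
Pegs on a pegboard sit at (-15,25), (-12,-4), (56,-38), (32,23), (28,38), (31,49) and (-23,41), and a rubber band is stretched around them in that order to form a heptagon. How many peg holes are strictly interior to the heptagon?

The shoelace formula gives twice the area as |[(-15)·(-4) − (-12)·25] + [(-12)·(-38) − 56·(-4)] + [56·23 − 32·(-38)] + [32·38 − 28·23] + [28·49 − 31·38] + [31·41 − (-23)·49] + [(-23)·25 − (-15)·41]| = 6748, so the area is 3374.
The number of boundary lattice points is Σ gcd(|Δx|,|Δy|) = gcd(3,29) + gcd(68,34) + gcd(24,61) + gcd(4,15) + gcd(3,11) + gcd(54,8) + gcd(8,16) = 1+34+1+1+1+2+8 = 48.
Pick's theorem gives I = A − B/2 + 1 = 3374 − 48/2 + 1 = 3351.

3351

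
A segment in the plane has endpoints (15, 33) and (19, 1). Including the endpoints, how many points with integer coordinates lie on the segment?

5

The number of lattice points on a segment between lattice points is gcd(|Δx|,|Δy|) + 1 = gcd(4,32) + 1 = 4 + 1 = 5.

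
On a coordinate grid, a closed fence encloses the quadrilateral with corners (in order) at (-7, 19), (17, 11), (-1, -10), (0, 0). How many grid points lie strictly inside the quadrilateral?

274

The shoelace formula gives twice the area as |((-7)·11 − 17·19) + (17·(-10) − (-1)·11) + ((-1)·0 − 0·(-10)) + (0·19 − (-7)·0)| = 559, so the area is 279.5.
Summing gcd(|Δx|,|Δy|) over the edges gives the boundary count: gcd(24,8) + gcd(18,21) + gcd(1,10) + gcd(7,19) = 8+3+1+1 = 13.
Pick's theorem gives I = A − B/2 + 1 = 279.5 − 13/2 + 1 = 274.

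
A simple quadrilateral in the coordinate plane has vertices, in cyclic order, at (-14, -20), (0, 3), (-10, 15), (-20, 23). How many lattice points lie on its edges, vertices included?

Summing gcd(|Δx|,|Δy|) over the edges gives the boundary count: gcd(14,23) + gcd(10,12) + gcd(10,8) + gcd(6,43) = 1+2+2+1 = 6.

6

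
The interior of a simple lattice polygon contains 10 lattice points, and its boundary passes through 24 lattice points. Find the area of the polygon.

By Pick's theorem, A = I + B/2 − 1 = 10 + 24/2 − 1 = 21.

21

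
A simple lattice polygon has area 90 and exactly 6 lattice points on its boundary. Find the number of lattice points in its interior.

From Pick's theorem, I = A − B/2 + 1 = 90 − 6/2 + 1 = 88.

88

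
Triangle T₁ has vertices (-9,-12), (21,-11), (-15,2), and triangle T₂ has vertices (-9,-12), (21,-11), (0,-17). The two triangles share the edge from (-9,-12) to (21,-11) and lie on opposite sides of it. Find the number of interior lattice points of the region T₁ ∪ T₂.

The union is the simple quadrilateral with vertices (-9,-12), (-15,2), (21,-11), (0,-17) in order.
By the shoelace formula, twice the signed area is |((-9)·2 − (-15)·(-12)) + ((-15)·(-11) − 21·2) + (21·(-17) − 0·(-11)) + (0·(-12) − (-9)·(-17))| = 585, so the area is 585/2.
Summing gcd(|Δx|,|Δy|) over the edges gives the boundary count: gcd(6,14) + gcd(36,13) + gcd(21,6) + gcd(9,5) = 2+1+3+1 = 7.
By Pick's theorem I = A − B/2 + 1 = 585/2 − 7/2 + 1 = 290.

290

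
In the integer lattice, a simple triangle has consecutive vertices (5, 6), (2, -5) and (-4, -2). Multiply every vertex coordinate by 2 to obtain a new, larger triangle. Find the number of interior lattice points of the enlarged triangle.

146

Using the shoelace formula, 2A = |[5·(-5) − 2·6] + [2·(-2) − (-4)·(-5)] + [(-4)·6 − 5·(-2)]| = 75, so the area is 75/2.
Along each edge there are gcd(|Δx|,|Δy|)+1 lattice points, so counting each shared vertex once the boundary has gcd(3,11) + gcd(6,3) + gcd(9,8) = 1+3+1 = 5.
Scaling by 2 multiplies the area by 2² = 4 (so the new area is 150) and multiplies the boundary lattice-point count by 2, giving 10.
By Pick's theorem, the interior count of the dilated polygon is 150 − 10/2 + 1 = 146.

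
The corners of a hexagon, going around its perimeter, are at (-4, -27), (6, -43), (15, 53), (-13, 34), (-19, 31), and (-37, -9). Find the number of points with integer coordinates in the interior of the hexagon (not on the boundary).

By the shoelace formula, twice the signed area is |((-4)·(-43) − 6·(-27)) + (6·53 − 15·(-43)) + (15·34 − (-13)·53) + ((-13)·31 − (-19)·34) + ((-19)·(-9) − (-37)·31) + ((-37)·(-27) − (-4)·(-9))| = 5020, so the area is 2510.
The number of boundary lattice points is Σ gcd(|Δx|,|Δy|) = gcd(10,16) + gcd(9,96) + gcd(28,19) + gcd(6,3) + gcd(18,40) + gcd(33,18) = 2+3+1+3+2+3 = 14.
Pick's theorem gives I = A − B/2 + 1 = 2510 − 14/2 + 1 = 2504.

2504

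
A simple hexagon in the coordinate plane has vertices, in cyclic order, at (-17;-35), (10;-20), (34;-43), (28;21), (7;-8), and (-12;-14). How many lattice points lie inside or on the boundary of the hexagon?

By the shoelace formula, twice the signed area is |[(-17)·(-20) − 10·(-35)] + [10·(-43) − 34·(-20)] + [34·21 − 28·(-43)] + [28·(-8) − 7·21] + [7·(-14) − (-12)·(-8)] + [(-12)·(-35) − (-17)·(-14)]| = 2475, so the area is 1237.5.
Summing gcd(|Δx|,|Δy|) over the edges gives the boundary count: gcd(27,15) + gcd(24,23) + gcd(6,64) + gcd(21,29) + gcd(19,6) + gcd(5,21) = 3+1+2+1+1+1 = 9.
Pick's theorem gives I = A − B/2 + 1 = 1237.5 − 9/2 + 1 = 1234, so the closed region contains I + B = 1234 + 9 = 1243 lattice points.

1243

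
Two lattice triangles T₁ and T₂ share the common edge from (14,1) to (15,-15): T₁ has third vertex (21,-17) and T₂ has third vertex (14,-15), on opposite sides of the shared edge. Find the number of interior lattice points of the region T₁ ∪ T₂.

46

The union is the simple quadrilateral with vertices (14,1), (21,-17), (15,-15), (14,-15) in order.
The shoelace formula gives twice the area as |(14·(-17) − 21·1) + (21·(-15) − 15·(-17)) + (15·(-15) − 14·(-15)) + (14·1 − 14·(-15))| = 110, so the area is 55.
Summing gcd(|Δx|,|Δy|) over the edges gives the boundary count: gcd(7,18) + gcd(6,2) + gcd(1,0) + gcd(0,16) = 1+2+1+16 = 20.
By Pick's theorem I = A − B/2 + 1 = 55 − 20/2 + 1 = 46.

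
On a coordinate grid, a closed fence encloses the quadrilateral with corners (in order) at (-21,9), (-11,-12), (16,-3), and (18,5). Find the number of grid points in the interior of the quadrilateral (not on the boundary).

483

By the shoelace formula, twice the signed area is |[(-21)·(-12) − (-11)·9] + [(-11)·(-3) − 16·(-12)] + [16·5 − 18·(-3)] + [18·9 − (-21)·5]| = 977, so the area is 977/2.
Summing gcd(|Δx|,|Δy|) over the edges gives the boundary count: gcd(10,21) + gcd(27,9) + gcd(2,8) + gcd(39,4) = 1+9+2+1 = 13.
Pick's theorem gives I = A − B/2 + 1 = 977/2 − 13/2 + 1 = 483.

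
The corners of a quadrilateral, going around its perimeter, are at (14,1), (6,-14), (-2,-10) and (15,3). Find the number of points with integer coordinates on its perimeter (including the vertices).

7

Along each edge there are gcd(|Δx|,|Δy|)+1 lattice points, so counting each shared vertex once the boundary has gcd(8,15) + gcd(8,4) + gcd(17,13) + gcd(1,2) = 1+4+1+1 = 7.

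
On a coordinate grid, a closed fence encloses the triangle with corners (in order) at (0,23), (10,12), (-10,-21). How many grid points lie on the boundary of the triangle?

4

Along each edge there are gcd(|Δx|,|Δy|)+1 lattice points, so counting each shared vertex once the boundary has gcd(10,11) + gcd(20,33) + gcd(10,44) = 1+1+2 = 4.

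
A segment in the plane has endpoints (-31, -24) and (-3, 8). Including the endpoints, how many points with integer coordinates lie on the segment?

The number of lattice points on a segment between lattice points is gcd(|Δx|,|Δy|) + 1 = gcd(28,32) + 1 = 4 + 1 = 5.

5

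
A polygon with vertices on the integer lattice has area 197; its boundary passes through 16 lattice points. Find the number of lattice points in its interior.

190

Pick's theorem A = I + B/2 − 1 rearranges to I = A − B/2 + 1 = 197 − 16/2 + 1 = 190.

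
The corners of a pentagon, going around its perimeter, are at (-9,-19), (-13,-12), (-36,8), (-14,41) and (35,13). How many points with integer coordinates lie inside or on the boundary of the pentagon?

Using the shoelace formula, 2A = |[(-9)·(-12) − (-13)·(-19)] + [(-13)·8 − (-36)·(-12)] + [(-36)·41 − (-14)·8] + [(-14)·13 − 35·41] + [35·(-19) − (-9)·13]| = 4204, so the area is 2102.
Along each edge there are gcd(|Δx|,|Δy|)+1 lattice points, so counting each shared vertex once the boundary has gcd(4,7) + gcd(23,20) + gcd(22,33) + gcd(49,28) + gcd(44,32) = 1+1+11+7+4 = 24.
Pick's theorem gives I = A − B/2 + 1 = 2102 − 24/2 + 1 = 2091, so the closed region contains I + B = 2091 + 24 = 2115 lattice points.

2115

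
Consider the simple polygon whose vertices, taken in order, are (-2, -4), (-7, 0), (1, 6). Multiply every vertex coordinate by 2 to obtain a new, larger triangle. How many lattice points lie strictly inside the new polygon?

121

The shoelace formula gives twice the area as |[(-2)·0 − (-7)·(-4)] + [(-7)·6 − 1·0] + [1·(-4) − (-2)·6]| = 62, so the area is 31.
The number of boundary lattice points is Σ gcd(|Δx|,|Δy|) = gcd(5,4) + gcd(8,6) + gcd(3,10) = 1+2+1 = 4.
Scaling by 2 multiplies the area by 2² = 4 (so the new area is 124) and multiplies the boundary lattice-point count by 2, giving 8.
By Pick's theorem, the interior count of the dilated polygon is 124 − 8/2 + 1 = 121.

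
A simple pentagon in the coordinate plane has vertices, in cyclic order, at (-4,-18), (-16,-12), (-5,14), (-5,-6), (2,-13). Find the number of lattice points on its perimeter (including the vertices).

35

Summing gcd(|Δx|,|Δy|) over the edges gives the boundary count: gcd(12,6) + gcd(11,26) + gcd(0,20) + gcd(7,7) + gcd(6,5) = 6+1+20+7+1 = 35.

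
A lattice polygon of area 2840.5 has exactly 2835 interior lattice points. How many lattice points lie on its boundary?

Pick's theorem gives A = I + B/2 − 1, so B = 2(A − I + 1) = 2(2840.5 − 2835 + 1) = 13.

13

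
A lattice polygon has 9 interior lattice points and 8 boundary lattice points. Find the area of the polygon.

12

By Pick's theorem, A = I + B/2 − 1 = 9 + 8/2 − 1 = 12.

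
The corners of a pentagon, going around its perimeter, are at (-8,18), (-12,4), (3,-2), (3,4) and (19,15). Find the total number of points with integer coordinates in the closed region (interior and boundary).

331

The shoelace formula gives twice the area as |((-8)·4 − (-12)·18) + ((-12)·(-2) − 3·4) + (3·4 − 3·(-2)) + (3·15 − 19·4) + (19·18 − (-8)·15)| = 645, so the area is 322.5.
The number of boundary lattice points is Σ gcd(|Δx|,|Δy|) = gcd(4,14) + gcd(15,6) + gcd(0,6) + gcd(16,11) + gcd(27,3) = 2+3+6+1+3 = 15.
Pick's theorem gives I = A − B/2 + 1 = 322.5 − 15/2 + 1 = 316, so the closed region contains I + B = 316 + 15 = 331 lattice points.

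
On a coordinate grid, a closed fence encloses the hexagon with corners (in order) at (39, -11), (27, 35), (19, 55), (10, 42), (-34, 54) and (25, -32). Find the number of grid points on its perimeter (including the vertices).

Summing gcd(|Δx|,|Δy|) over the edges gives the boundary count: gcd(12,46) + gcd(8,20) + gcd(9,13) + gcd(44,12) + gcd(59,86) + gcd(14,21) = 2+4+1+4+1+7 = 19.

19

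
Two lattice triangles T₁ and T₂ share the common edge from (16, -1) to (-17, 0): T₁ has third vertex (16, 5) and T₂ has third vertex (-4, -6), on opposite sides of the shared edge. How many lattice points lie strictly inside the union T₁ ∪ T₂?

186

The union is the simple quadrilateral with vertices (16, -1), (16, 5), (-17, 0), (-4, -6) in order.
By the shoelace formula, twice the signed area is |(16·5 − 16·(-1)) + (16·0 − (-17)·5) + ((-17)·(-6) − (-4)·0) + ((-4)·(-1) − 16·(-6))| = 383, so the area is 383/2.
Along each edge there are gcd(|Δx|,|Δy|)+1 lattice points, so counting each shared vertex once the boundary has gcd(0,6) + gcd(33,5) + gcd(13,6) + gcd(20,5) = 6+1+1+5 = 13.
By Pick's theorem I = A − B/2 + 1 = 383/2 − 13/2 + 1 = 186.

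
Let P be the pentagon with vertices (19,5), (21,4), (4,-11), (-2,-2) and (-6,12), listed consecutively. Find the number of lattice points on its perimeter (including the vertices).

8

Along each edge there are gcd(|Δx|,|Δy|)+1 lattice points, so counting each shared vertex once the boundary has gcd(2,1) + gcd(17,15) + gcd(6,9) + gcd(4,14) + gcd(25,7) = 1+1+3+2+1 = 8.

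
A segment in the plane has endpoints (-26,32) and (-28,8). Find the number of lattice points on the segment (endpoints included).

3

The number of lattice points on a segment between lattice points is gcd(|Δx|,|Δy|) + 1 = gcd(2,24) + 1 = 2 + 1 = 3.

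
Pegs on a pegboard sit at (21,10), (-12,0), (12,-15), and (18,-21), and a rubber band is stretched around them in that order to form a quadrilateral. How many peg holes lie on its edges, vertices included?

The number of boundary lattice points is Σ gcd(|Δx|,|Δy|) = gcd(33,10) + gcd(24,15) + gcd(6,6) + gcd(3,31) = 1+3+6+1 = 11.

11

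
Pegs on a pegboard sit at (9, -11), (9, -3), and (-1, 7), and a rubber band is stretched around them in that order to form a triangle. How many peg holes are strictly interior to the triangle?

Using the shoelace formula, 2A = |[9·(-3) − 9·(-11)] + [9·7 − (-1)·(-3)] + [(-1)·(-11) − 9·7]| = 80, so the area is 40.
Along each edge there are gcd(|Δx|,|Δy|)+1 lattice points, so counting each shared vertex once the boundary has gcd(0,8) + gcd(10,10) + gcd(10,18) = 8+10+2 = 20.
By Pick's theorem A = I + B/2 − 1, so I = 40 − 20/2 + 1 = 31.

31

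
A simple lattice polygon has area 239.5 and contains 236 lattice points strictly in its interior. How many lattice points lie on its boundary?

9

Pick's theorem gives A = I + B/2 − 1, so B = 2(A − I + 1) = 2(239.5 − 236 + 1) = 9.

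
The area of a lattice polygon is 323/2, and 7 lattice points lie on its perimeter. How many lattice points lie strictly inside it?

From Pick's theorem, I = A − B/2 + 1 = 323/2 − 7/2 + 1 = 159.

159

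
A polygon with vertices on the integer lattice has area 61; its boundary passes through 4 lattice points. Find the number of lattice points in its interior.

60

Pick's theorem A = I + B/2 − 1 rearranges to I = A − B/2 + 1 = 61 − 4/2 + 1 = 60.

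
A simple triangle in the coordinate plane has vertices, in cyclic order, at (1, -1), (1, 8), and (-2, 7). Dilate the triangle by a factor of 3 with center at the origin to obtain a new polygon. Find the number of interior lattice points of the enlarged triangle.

Using the shoelace formula, 2A = |[1·8 − 1·(-1)] + [1·7 − (-2)·8] + [(-2)·(-1) − 1·7]| = 27, so the area is 27/2.
The number of boundary lattice points is Σ gcd(|Δx|,|Δy|) = gcd(0,9) + gcd(3,1) + gcd(3,8) = 9+1+1 = 11.
Scaling by 3 multiplies the area by 3² = 9 (so the new area is 121.5) and multiplies the boundary lattice-point count by 3, giving 33.
By Pick's theorem, the interior count of the dilated polygon is 121.5 − 33/2 + 1 = 106.

106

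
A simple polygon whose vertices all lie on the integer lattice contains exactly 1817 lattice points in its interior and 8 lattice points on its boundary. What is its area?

1820

Pick's theorem states A = I + B/2 − 1, so A = 1817 + 8/2 − 1 = 1820.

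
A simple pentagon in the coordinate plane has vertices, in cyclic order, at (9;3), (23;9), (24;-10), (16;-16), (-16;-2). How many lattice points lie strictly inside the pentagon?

483

The shoelace formula gives twice the area as |[9·9 − 23·3] + [23·(-10) − 24·9] + [24·(-16) − 16·(-10)] + [16·(-2) − (-16)·(-16)] + [(-16)·3 − 9·(-2)]| = 976, so the area is 488.
The number of boundary lattice points is Σ gcd(|Δx|,|Δy|) = gcd(14,6) + gcd(1,19) + gcd(8,6) + gcd(32,14) + gcd(25,5) = 2+1+2+2+5 = 12.
Pick's theorem gives I = A − B/2 + 1 = 488 − 12/2 + 1 = 483.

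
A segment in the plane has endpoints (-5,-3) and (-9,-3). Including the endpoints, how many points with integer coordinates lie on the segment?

The number of lattice points on a segment between lattice points is gcd(|Δx|,|Δy|) + 1 = gcd(4,0) + 1 = 4 + 1 = 5.

5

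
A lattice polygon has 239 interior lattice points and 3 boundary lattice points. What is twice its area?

Pick's theorem states A = I + B/2 − 1, so A = 239 + 3/2 − 1 = 479/2.
Hence 2A = 479.

479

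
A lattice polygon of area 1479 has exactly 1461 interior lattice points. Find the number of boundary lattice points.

Pick's theorem gives A = I + B/2 − 1, so B = 2(A − I + 1) = 2(1479 − 1461 + 1) = 38.

38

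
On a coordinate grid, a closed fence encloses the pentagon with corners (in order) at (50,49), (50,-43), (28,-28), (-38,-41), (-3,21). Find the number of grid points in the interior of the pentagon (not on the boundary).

4516

The shoelace formula gives twice the area as |(50·(-43) − 50·49) + (50·(-28) − 28·(-43)) + (28·(-41) − (-38)·(-28)) + ((-38)·21 − (-3)·(-41)) + ((-3)·49 − 50·21)| = 9126, so the area is 4563.
Along each edge there are gcd(|Δx|,|Δy|)+1 lattice points, so counting each shared vertex once the boundary has gcd(0,92) + gcd(22,15) + gcd(66,13) + gcd(35,62) + gcd(53,28) = 92+1+1+1+1 = 96.
By Pick's theorem A = I + B/2 − 1, so I = 4563 − 96/2 + 1 = 4516.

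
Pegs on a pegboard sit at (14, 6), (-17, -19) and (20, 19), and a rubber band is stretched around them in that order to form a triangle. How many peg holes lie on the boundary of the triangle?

3

Along each edge there are gcd(|Δx|,|Δy|)+1 lattice points, so counting each shared vertex once the boundary has gcd(31,25) + gcd(37,38) + gcd(6,13) = 1+1+1 = 3.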